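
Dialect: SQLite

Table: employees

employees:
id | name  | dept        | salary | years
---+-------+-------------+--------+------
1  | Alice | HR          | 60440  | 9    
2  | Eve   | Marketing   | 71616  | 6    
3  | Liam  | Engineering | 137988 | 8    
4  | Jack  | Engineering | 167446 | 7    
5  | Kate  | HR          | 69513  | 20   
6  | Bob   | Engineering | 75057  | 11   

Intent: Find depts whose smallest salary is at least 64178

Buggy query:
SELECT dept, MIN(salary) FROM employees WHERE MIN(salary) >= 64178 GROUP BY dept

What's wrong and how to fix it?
Bug: Aggregates like MIN are computed per group after WHERE runs

Fix: Replace WHERE with HAVING after the GROUP BY

Corrected query:
SELECT dept, MIN(salary) FROM employees GROUP BY dept HAVING MIN(salary) >= 64178

Result:
dept        | MIN(salary)
------------+------------
Engineering | 75057      
Marketing   | 71616      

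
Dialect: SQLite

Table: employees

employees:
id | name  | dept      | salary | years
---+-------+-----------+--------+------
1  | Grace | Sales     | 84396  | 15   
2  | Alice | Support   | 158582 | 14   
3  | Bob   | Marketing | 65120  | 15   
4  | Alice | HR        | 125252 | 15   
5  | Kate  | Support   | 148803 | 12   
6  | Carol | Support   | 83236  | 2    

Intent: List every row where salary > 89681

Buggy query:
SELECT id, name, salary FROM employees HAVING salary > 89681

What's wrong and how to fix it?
Bug: This is a non-aggregate query (no GROUP BY, no aggregates), so in SQLite the HAVING clause is invalid here; a row-level condition belongs in WHERE

Fix: Replace HAVING with WHERE since the condition applies to individual rows

Corrected query:
SELECT id, name, salary FROM employees WHERE salary > 89681

Result:
id | name  | salary
---+-------+-------
2  | Alice | 158582
4  | Alice | 125252
5  | Kate  | 148803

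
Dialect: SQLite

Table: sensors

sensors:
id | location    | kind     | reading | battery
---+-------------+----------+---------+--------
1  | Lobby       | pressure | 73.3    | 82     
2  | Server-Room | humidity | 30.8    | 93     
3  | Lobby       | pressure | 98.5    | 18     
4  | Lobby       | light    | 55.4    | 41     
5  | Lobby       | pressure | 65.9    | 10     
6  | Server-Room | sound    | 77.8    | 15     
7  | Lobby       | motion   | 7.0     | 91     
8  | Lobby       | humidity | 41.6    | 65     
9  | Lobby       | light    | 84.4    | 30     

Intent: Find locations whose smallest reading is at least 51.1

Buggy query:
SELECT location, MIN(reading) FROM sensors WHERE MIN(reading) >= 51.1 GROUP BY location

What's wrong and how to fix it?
Bug: Aggregates like MIN are computed per group after WHERE runs

Fix: Replace WHERE with HAVING after the GROUP BY

Corrected query:
SELECT location, MIN(reading) FROM sensors GROUP BY location HAVING MIN(reading) >= 51.1

Result:
(no rows)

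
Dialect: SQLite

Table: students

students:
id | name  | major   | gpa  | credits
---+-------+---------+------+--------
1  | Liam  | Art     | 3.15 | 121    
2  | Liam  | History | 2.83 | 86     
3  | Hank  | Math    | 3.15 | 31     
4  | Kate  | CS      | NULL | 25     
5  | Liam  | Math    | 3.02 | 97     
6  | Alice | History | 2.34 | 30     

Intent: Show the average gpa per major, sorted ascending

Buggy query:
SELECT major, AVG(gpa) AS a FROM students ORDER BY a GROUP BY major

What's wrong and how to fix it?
Bug: GROUP BY must precede ORDER BY

Fix: Reorder: SELECT … FROM … GROUP BY … ORDER BY …

Corrected query:
SELECT major, AVG(gpa) AS a FROM students GROUP BY major ORDER BY a

Result:
major   | a    
--------+------
CS      | NULL 
History | 2.585
Math    | 3.085
Art     | 3.15 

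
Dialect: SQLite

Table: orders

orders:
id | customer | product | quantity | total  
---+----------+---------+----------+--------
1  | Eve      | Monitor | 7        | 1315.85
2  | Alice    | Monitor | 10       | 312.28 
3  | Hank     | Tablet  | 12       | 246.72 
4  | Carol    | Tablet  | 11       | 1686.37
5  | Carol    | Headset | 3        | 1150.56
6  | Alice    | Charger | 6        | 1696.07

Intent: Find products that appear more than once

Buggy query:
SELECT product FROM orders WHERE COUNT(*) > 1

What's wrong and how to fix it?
Bug: COUNT(*) is an aggregate and cannot be used in WHERE

Fix: Group first, then use HAVING for the count condition

Corrected query:
SELECT product FROM orders GROUP BY product HAVING COUNT(*) > 1

Result:
product
-------
Monitor
Tablet 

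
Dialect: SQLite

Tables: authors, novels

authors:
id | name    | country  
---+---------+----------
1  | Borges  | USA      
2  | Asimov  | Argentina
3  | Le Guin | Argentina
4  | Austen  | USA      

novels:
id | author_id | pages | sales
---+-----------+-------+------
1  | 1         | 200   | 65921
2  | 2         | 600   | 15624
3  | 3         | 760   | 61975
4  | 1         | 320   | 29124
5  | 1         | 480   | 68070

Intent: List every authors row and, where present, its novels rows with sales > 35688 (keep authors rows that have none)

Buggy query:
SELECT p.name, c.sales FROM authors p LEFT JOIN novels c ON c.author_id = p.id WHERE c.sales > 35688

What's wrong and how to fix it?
Bug: Filtering c.sales in WHERE discards the NULL rows produced by LEFT JOIN, turning it into an inner join

Fix: Put 'c.sales > 35688' in the JOIN's ON clause instead of WHERE

Corrected query:
SELECT p.name, c.sales FROM authors p LEFT JOIN novels c ON c.author_id = p.id AND c.sales > 35688

Result:
name    | sales
--------+------
Borges  | 65921
Borges  | 68070
Asimov  | NULL 
Le Guin | 61975
Austen  | NULL 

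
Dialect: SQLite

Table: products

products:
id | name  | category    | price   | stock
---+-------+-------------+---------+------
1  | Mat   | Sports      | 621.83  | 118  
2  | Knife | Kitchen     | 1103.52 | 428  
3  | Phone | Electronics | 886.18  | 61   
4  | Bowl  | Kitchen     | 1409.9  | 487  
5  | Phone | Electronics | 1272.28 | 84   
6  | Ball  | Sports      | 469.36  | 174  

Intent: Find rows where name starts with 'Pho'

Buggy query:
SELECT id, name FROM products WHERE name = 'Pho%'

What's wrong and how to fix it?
Bug: '=' compares the literal string including the % character; pattern matching needs LIKE

Fix: Use LIKE for wildcard pattern matching

Corrected query:
SELECT id, name FROM products WHERE name LIKE 'Pho%'

Result:
id | name 
---+------
3  | Phone
5  | Phone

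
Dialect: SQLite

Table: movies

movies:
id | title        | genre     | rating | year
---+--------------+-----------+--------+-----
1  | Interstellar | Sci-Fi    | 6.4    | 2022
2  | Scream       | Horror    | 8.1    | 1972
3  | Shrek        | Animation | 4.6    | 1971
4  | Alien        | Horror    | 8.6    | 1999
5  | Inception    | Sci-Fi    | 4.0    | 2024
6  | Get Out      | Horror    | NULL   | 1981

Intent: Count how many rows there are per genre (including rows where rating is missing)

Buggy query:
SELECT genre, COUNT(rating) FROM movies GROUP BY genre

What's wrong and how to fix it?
Bug: COUNT(column) counts non-NULL values only; rows with NULL rating aren't counted

Fix: Replace COUNT(rating) with COUNT(*)

Corrected query:
SELECT genre, COUNT(*) FROM movies GROUP BY genre

Result:
genre     | COUNT(*)
----------+---------
Animation | 1       
Horror    | 3       
Sci-Fi    | 2       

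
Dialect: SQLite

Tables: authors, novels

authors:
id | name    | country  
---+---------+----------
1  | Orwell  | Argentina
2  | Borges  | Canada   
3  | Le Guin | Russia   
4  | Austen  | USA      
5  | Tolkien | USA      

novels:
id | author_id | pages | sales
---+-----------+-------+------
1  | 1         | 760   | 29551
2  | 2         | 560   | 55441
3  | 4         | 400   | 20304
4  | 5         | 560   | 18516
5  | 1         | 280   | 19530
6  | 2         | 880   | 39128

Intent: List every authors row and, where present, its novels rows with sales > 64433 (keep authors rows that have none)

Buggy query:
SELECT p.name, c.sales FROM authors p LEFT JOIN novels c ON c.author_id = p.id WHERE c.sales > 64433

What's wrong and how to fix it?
Bug: Filtering c.sales in WHERE discards the NULL rows produced by LEFT JOIN, turning it into an inner join

Fix: Put 'c.sales > 64433' in the JOIN's ON clause instead of WHERE

Corrected query:
SELECT p.name, c.sales FROM authors p LEFT JOIN novels c ON c.author_id = p.id AND c.sales > 64433

Result:
name    | sales
--------+------
Orwell  | NULL 
Borges  | NULL 
Le Guin | NULL 
Austen  | NULL 
Tolkien | NULL 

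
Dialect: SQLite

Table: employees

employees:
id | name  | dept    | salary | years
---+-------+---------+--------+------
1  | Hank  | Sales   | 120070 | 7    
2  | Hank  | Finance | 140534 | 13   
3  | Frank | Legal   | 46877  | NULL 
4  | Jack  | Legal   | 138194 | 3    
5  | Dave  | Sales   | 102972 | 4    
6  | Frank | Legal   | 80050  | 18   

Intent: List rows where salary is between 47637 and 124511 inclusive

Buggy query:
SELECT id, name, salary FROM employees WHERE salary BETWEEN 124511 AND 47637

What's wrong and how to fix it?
Bug: BETWEEN expects the lower bound first; with 124511 AND 47637 the range is empty

Fix: Write BETWEEN 47637 AND 124511

Corrected query:
SELECT id, name, salary FROM employees WHERE salary BETWEEN 47637 AND 124511

Result:
id | name  | salary
---+-------+-------
1  | Hank  | 120070
5  | Dave  | 102972
6  | Frank | 80050 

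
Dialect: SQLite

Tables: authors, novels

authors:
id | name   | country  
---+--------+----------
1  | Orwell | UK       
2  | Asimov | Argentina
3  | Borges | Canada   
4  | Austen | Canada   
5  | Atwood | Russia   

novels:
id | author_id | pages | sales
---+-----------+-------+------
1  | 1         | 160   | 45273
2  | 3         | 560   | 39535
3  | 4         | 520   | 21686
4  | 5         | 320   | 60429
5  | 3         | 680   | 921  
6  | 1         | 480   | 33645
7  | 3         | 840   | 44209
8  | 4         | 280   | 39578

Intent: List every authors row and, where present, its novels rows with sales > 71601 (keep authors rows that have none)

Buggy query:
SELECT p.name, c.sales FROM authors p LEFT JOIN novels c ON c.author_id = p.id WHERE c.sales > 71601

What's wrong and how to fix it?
Bug: A WHERE condition on the right-hand table after LEFT JOIN drops unmatched parents

Fix: Put 'c.sales > 71601' in the JOIN's ON clause instead of WHERE

Corrected query:
SELECT p.name, c.sales FROM authors p LEFT JOIN novels c ON c.author_id = p.id AND c.sales > 71601

Result:
name   | sales
-------+------
Orwell | NULL 
Asimov | NULL 
Borges | NULL 
Austen | NULL 
Atwood | NULL 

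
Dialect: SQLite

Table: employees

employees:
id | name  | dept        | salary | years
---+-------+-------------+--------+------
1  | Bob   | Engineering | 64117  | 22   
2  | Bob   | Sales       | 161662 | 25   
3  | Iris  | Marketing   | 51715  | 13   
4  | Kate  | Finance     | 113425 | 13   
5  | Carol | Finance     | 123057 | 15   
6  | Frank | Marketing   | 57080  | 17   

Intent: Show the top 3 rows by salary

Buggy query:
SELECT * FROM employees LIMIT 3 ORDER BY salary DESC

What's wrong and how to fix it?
Bug: LIMIT must come after ORDER BY

Fix: Swap the clauses: ORDER BY first, then LIMIT

Corrected query:
SELECT * FROM employees ORDER BY salary DESC LIMIT 3

Result:
id | name  | dept    | salary | years
---+-------+---------+--------+------
2  | Bob   | Sales   | 161662 | 25   
5  | Carol | Finance | 123057 | 15   
4  | Kate  | Finance | 113425 | 13   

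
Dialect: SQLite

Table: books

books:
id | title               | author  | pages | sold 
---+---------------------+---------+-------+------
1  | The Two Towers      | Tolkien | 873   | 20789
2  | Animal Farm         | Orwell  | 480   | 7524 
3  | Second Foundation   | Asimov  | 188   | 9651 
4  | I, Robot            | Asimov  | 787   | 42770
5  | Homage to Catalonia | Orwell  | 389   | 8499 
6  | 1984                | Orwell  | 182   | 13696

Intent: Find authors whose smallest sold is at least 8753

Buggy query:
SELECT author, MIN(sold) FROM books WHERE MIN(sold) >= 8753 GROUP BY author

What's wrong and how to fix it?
Bug: MIN() in WHERE is a misuse of aggregate

Fix: Replace WHERE with HAVING after the GROUP BY

Corrected query:
SELECT author, MIN(sold) FROM books GROUP BY author HAVING MIN(sold) >= 8753

Result:
author  | MIN(sold)
--------+----------
Asimov  | 9651     
Tolkien | 20789    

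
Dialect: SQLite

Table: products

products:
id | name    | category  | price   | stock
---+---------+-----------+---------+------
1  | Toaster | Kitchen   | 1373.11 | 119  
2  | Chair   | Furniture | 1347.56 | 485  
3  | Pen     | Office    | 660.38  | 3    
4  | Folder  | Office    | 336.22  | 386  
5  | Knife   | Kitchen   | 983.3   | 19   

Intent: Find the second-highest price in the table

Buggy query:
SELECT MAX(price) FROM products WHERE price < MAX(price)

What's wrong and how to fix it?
Bug: The inner MAX is an aggregate inside WHERE, which is not allowed

Fix: Put the inner MAX in a scalar subquery

Corrected query:
SELECT MAX(price) FROM products WHERE price < (SELECT MAX(price) FROM products)

Result:
MAX(price)
----------
1347.56   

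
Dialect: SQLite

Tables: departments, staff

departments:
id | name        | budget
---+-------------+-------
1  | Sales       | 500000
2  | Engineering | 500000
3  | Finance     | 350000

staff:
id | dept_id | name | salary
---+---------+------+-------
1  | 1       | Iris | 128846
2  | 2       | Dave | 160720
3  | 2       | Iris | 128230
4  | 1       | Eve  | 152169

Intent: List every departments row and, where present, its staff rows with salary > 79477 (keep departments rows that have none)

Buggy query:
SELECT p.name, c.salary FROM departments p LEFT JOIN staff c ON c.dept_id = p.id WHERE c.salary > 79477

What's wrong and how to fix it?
Bug: A WHERE condition on the right-hand table after LEFT JOIN drops unmatched parents

Fix: Move the right-table condition into the ON clause so unmatched parents are kept

Corrected query:
SELECT p.name, c.salary FROM departments p LEFT JOIN staff c ON c.dept_id = p.id AND c.salary > 79477

Result:
name        | salary
------------+-------
Sales       | 128846
Sales       | 152169
Engineering | 128230
Engineering | 160720
Finance     | NULL  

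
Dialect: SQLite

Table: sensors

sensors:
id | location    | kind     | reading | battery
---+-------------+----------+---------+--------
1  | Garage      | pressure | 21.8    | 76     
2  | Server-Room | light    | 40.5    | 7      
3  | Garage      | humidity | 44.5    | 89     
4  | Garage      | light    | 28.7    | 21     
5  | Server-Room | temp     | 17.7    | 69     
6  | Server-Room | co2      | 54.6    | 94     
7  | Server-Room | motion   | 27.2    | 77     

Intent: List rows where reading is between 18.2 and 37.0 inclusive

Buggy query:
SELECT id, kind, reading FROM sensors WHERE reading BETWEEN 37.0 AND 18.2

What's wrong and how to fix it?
Bug: BETWEEN expects the lower bound first; with 37.0 AND 18.2 the range is empty

Fix: Write BETWEEN 18.2 AND 37.0

Corrected query:
SELECT id, kind, reading FROM sensors WHERE reading BETWEEN 18.2 AND 37.0

Result:
id | kind     | reading
---+----------+--------
1  | pressure | 21.8   
4  | light    | 28.7   
7  | motion   | 27.2   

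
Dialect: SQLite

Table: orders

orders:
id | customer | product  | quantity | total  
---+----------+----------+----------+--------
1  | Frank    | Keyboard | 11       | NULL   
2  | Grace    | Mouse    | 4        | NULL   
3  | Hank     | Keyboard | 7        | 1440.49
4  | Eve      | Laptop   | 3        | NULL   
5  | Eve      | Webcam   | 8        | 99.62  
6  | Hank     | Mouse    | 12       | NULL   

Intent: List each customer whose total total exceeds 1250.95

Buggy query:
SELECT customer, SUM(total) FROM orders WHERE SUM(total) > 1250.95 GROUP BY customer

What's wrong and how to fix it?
Bug: SUM(total) is an aggregate, but WHERE filters rows before aggregation

Fix: Use HAVING (which filters groups after aggregation) instead of WHERE

Corrected query:
SELECT customer, SUM(total) FROM orders GROUP BY customer HAVING SUM(total) > 1250.95

Result:
customer | SUM(total)
---------+-----------
Hank     | 1440.49   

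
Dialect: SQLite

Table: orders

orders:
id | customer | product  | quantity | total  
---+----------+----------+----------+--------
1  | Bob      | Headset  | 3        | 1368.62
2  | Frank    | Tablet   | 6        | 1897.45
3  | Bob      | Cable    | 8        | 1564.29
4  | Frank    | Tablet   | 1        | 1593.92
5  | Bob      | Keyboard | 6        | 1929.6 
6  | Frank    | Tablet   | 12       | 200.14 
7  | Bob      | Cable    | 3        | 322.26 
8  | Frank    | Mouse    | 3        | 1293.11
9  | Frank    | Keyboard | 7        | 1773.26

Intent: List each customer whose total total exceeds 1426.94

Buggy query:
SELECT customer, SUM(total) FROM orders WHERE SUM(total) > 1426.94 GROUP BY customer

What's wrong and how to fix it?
Bug: Aggregate functions cannot appear in a WHERE clause

Fix: Use HAVING (which filters groups after aggregation) instead of WHERE

Corrected query:
SELECT customer, SUM(total) FROM orders GROUP BY customer HAVING SUM(total) > 1426.94

Result:
customer | SUM(total)
---------+-----------
Bob      | 5184.77   
Frank    | 6757.88   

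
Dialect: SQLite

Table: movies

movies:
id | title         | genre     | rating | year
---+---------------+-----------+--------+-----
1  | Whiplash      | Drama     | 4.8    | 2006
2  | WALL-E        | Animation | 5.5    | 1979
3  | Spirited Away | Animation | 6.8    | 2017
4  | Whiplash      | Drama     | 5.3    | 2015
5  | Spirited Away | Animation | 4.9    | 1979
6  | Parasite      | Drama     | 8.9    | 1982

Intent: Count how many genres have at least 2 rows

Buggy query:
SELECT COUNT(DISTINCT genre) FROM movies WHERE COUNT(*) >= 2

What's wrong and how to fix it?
Bug: WHERE filters individual rows, not groups, so a group-level COUNT is invalid there

Fix: Use a subquery that GROUPs and filters with HAVING, then count its rows

Corrected query:
SELECT COUNT(*) FROM (SELECT genre FROM movies GROUP BY genre HAVING COUNT(*) >= 2)

Result:
COUNT(*)
--------
2       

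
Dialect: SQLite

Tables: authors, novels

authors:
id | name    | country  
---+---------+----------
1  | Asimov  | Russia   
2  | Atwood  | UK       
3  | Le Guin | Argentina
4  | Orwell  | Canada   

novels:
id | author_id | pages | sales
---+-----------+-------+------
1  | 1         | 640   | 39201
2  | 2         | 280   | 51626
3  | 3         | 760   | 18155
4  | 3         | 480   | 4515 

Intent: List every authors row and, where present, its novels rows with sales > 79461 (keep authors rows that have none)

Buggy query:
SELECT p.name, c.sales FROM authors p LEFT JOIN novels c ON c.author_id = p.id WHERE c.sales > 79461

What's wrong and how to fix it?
Bug: Filtering c.sales in WHERE discards the NULL rows produced by LEFT JOIN, turning it into an inner join

Fix: Put 'c.sales > 79461' in the JOIN's ON clause instead of WHERE

Corrected query:
SELECT p.name, c.sales FROM authors p LEFT JOIN novels c ON c.author_id = p.id AND c.sales > 79461

Result:
name    | sales
--------+------
Asimov  | NULL 
Atwood  | NULL 
Le Guin | NULL 
Orwell  | NULL 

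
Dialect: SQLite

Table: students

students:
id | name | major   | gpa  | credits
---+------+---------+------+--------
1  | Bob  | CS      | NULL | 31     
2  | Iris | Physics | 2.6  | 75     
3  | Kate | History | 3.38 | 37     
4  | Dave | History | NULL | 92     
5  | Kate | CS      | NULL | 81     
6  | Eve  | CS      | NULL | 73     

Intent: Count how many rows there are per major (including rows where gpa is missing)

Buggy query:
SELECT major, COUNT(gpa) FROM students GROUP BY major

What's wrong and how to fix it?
Bug: COUNT(gpa) skips NULLs, so groups with missing gpa are undercounted

Fix: Replace COUNT(gpa) with COUNT(*)

Corrected query:
SELECT major, COUNT(*) FROM students GROUP BY major

Result:
major   | COUNT(*)
--------+---------
CS      | 3       
History | 2       
Physics | 1       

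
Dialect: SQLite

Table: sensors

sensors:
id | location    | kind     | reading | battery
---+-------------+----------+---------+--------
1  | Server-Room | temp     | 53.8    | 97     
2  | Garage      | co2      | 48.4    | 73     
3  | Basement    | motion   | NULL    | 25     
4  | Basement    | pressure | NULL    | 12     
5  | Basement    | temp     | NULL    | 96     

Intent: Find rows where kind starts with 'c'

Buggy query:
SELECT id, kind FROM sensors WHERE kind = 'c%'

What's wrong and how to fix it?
Bug: '=' compares the literal string including the % character; pattern matching needs LIKE

Fix: Replace '=' with LIKE so 'c%' is treated as a pattern

Corrected query:
SELECT id, kind FROM sensors WHERE kind LIKE 'c%'

Result:
id | kind
---+-----
2  | co2 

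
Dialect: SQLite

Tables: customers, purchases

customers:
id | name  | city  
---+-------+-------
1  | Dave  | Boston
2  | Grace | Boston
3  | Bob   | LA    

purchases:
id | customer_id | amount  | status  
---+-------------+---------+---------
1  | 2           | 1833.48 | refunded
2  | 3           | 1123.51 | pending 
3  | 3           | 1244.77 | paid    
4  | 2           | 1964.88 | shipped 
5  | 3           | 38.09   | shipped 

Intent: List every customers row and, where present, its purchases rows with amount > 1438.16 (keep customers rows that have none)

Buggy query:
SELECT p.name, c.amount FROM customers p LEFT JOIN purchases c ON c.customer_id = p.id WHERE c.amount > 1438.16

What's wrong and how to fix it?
Bug: A WHERE condition on the right-hand table after LEFT JOIN drops unmatched parents

Fix: Move the right-table condition into the ON clause so unmatched parents are kept

Corrected query:
SELECT p.name, c.amount FROM customers p LEFT JOIN purchases c ON c.customer_id = p.id AND c.amount > 1438.16

Result:
name  | amount 
------+--------
Dave  | NULL   
Grace | 1833.48
Grace | 1964.88
Bob   | NULL   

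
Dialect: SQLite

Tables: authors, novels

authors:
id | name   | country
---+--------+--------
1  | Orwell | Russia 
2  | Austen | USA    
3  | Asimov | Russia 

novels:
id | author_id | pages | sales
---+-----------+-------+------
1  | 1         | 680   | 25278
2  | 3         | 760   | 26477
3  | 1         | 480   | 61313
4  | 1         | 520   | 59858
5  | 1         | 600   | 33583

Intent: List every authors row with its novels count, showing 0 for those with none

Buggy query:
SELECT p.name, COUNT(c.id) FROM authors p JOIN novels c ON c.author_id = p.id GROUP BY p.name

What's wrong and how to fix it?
Bug: An inner join excludes parents with zero children

Fix: Use LEFT JOIN so parents without children still appear (COUNT(c.id) gives 0)

Corrected query:
SELECT p.name, COUNT(c.id) FROM authors p LEFT JOIN novels c ON c.author_id = p.id GROUP BY p.name

Result:
name   | COUNT(c.id)
-------+------------
Asimov | 1          
Austen | 0          
Orwell | 4          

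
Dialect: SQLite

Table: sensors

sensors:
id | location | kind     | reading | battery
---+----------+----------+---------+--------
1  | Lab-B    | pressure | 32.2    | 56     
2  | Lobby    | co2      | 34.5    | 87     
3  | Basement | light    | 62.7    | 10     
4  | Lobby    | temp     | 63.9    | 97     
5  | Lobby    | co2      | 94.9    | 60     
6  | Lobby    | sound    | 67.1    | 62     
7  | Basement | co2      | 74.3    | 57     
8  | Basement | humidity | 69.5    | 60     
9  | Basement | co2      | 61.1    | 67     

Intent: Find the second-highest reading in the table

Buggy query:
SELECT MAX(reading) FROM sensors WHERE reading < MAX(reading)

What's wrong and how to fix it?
Bug: MAX(reading) on the right of the comparison is an aggregate-in-WHERE error

Fix: Compute the overall MAX in a subquery, then take MAX of rows below it

Corrected query:
SELECT MAX(reading) FROM sensors WHERE reading < (SELECT MAX(reading) FROM sensors)

Result:
MAX(reading)
------------
74.3        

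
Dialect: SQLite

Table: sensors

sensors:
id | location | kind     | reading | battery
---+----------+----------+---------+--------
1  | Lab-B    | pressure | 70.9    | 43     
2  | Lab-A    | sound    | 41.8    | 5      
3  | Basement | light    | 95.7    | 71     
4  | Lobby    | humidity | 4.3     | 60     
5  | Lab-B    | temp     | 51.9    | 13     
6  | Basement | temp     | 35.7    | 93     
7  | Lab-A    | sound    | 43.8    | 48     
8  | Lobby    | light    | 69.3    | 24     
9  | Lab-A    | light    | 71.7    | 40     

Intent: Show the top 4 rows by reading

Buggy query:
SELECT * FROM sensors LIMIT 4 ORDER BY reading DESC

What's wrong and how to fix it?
Bug: LIMIT must come after ORDER BY

Fix: Swap the clauses: ORDER BY first, then LIMIT

Corrected query:
SELECT * FROM sensors ORDER BY reading DESC LIMIT 4

Result:
id | location | kind     | reading | battery
---+----------+----------+---------+--------
3  | Basement | light    | 95.7    | 71     
9  | Lab-A    | light    | 71.7    | 40     
1  | Lab-B    | pressure | 70.9    | 43     
8  | Lobby    | light    | 69.3    | 24     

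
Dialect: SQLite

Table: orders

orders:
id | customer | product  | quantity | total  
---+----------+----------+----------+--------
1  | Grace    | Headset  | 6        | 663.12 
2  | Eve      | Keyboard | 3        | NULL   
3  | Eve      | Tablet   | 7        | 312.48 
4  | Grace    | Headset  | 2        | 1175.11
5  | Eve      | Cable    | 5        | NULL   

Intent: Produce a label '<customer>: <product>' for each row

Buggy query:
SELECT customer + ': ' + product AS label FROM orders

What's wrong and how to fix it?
Bug: '+' is numeric addition; on text columns SQLite converts them to 0 instead of concatenating

Fix: Replace + with || to concatenate text

Corrected query:
SELECT customer || ': ' || product AS label FROM orders

Result:
label         
--------------
Grace: Headset
Eve: Keyboard 
Eve: Tablet   
Grace: Headset
Eve: Cable    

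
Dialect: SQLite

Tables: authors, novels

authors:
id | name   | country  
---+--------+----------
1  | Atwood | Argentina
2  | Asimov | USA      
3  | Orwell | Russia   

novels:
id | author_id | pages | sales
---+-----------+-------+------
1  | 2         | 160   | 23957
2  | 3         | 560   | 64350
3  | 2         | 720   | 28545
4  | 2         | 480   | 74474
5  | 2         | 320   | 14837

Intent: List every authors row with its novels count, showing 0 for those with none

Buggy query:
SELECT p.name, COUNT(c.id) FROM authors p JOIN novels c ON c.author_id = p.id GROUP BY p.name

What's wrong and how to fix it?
Bug: INNER JOIN drops authors rows that have no matching novels rows

Fix: Switch to LEFT JOIN to retain unmatched parent rows

Corrected query:
SELECT p.name, COUNT(c.id) FROM authors p LEFT JOIN novels c ON c.author_id = p.id GROUP BY p.name

Result:
name   | COUNT(c.id)
-------+------------
Asimov | 4          
Atwood | 0          
Orwell | 1          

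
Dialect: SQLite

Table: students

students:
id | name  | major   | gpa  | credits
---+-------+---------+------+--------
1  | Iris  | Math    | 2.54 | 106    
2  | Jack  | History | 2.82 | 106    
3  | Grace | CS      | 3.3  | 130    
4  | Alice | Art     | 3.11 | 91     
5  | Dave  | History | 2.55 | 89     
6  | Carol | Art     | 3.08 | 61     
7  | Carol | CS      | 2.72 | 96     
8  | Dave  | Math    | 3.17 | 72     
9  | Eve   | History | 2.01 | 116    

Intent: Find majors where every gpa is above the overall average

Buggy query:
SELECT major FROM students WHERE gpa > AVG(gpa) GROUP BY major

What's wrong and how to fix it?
Bug: WHERE evaluates per row before aggregation, so AVG() is unavailable

Fix: Use a subquery for AVG and a HAVING MIN(...) filter so the condition holds for every row in the group

Corrected query:
SELECT major FROM students GROUP BY major HAVING MIN(gpa) > (SELECT AVG(gpa) FROM students)

Result:
major
-----
Art  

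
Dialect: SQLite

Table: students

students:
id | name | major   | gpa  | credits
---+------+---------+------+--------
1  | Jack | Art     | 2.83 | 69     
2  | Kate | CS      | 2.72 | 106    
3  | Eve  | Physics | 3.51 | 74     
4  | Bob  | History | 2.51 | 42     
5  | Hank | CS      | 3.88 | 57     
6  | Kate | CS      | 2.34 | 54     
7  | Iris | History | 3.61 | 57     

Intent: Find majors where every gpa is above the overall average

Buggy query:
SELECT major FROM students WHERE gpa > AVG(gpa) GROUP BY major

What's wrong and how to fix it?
Bug: AVG() is an aggregate; it can't sit directly in WHERE

Fix: Use a subquery for AVG and a HAVING MIN(...) filter so the condition holds for every row in the group

Corrected query:
SELECT major FROM students GROUP BY major HAVING MIN(gpa) > (SELECT AVG(gpa) FROM students)

Result:
major  
-------
Physics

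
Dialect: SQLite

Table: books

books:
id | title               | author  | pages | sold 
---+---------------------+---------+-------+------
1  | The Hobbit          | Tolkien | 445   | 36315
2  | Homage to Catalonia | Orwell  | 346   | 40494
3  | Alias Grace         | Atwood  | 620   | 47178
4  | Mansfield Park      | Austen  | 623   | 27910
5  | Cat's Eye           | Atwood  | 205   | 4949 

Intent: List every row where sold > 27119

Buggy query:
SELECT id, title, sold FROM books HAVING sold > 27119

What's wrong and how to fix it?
Bug: This is a non-aggregate query (no GROUP BY, no aggregates), so in SQLite the HAVING clause is invalid here; a row-level condition belongs in WHERE

Fix: Use WHERE for row-level filtering

Corrected query:
SELECT id, title, sold FROM books WHERE sold > 27119

Result:
id | title               | sold 
---+---------------------+------
1  | The Hobbit          | 36315
2  | Homage to Catalonia | 40494
3  | Alias Grace         | 47178
4  | Mansfield Park      | 27910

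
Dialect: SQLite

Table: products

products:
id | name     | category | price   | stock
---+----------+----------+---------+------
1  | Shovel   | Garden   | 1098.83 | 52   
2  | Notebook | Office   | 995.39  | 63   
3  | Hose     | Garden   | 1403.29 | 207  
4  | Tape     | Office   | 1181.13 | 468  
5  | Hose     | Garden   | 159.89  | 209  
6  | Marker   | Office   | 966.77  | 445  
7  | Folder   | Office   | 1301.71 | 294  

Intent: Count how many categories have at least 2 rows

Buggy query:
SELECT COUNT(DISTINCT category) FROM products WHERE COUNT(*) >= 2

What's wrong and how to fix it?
Bug: COUNT(*) cannot appear in WHERE; the per-group count doesn't exist yet

Fix: Group first with HAVING COUNT(*) >= 2, then COUNT the resulting groups

Corrected query:
SELECT COUNT(*) FROM (SELECT category FROM products GROUP BY category HAVING COUNT(*) >= 2)

Result:
COUNT(*)
--------
2       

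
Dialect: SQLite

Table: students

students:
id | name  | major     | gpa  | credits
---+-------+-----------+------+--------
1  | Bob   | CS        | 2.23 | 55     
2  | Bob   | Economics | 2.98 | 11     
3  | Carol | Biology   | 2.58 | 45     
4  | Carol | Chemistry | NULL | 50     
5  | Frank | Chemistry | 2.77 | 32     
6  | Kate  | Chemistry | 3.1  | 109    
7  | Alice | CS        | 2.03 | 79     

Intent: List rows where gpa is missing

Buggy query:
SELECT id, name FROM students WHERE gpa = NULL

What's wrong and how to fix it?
Bug: Comparing to NULL with '=' never matches; NULL = NULL is unknown, not true

Fix: Replace '= NULL' with 'IS NULL'

Corrected query:
SELECT id, name FROM students WHERE gpa IS NULL

Result:
id | name 
---+------
4  | Carol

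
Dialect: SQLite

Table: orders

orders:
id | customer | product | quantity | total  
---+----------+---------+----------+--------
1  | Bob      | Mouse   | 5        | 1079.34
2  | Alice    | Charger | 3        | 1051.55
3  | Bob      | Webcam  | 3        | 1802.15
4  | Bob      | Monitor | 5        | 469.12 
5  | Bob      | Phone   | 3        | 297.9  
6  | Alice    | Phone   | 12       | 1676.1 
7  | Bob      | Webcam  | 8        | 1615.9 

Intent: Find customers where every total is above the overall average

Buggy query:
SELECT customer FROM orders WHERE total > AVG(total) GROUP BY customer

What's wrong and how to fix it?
Bug: AVG() is an aggregate; it can't sit directly in WHERE

Fix: Compute the overall average in a scalar subquery and compare each group's MIN against it in HAVING

Corrected query:
SELECT customer FROM orders GROUP BY customer HAVING MIN(total) > (SELECT AVG(total) FROM orders)

Result:
(no rows)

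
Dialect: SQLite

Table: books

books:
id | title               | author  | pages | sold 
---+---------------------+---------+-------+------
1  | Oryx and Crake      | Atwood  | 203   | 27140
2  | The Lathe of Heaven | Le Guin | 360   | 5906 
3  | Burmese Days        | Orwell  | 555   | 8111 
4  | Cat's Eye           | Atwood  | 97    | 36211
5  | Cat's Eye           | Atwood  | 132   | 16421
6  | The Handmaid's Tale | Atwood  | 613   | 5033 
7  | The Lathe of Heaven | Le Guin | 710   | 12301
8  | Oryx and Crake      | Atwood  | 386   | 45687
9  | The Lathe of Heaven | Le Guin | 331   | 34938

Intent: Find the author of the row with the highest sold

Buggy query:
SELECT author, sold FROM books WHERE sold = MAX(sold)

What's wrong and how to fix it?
Bug: WHERE is evaluated per row; an aggregate over the whole table isn't defined there

Fix: Use a subquery: WHERE sold = (SELECT MAX(sold) FROM books)

Corrected query:
SELECT author, sold FROM books WHERE sold = (SELECT MAX(sold) FROM books)

Result:
author | sold 
-------+------
Atwood | 45687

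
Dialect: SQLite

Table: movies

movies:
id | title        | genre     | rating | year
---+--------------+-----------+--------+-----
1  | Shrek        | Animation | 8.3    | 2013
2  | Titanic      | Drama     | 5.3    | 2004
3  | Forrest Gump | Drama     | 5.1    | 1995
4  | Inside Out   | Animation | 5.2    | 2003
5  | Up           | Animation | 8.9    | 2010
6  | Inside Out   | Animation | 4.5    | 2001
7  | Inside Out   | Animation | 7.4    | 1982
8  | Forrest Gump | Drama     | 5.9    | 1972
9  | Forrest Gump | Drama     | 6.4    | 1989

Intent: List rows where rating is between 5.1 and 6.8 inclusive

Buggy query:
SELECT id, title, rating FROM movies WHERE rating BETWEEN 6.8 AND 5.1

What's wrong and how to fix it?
Bug: BETWEEN expects the lower bound first; with 6.8 AND 5.1 the range is empty

Fix: Swap the bounds so the smaller value comes first

Corrected query:
SELECT id, title, rating FROM movies WHERE rating BETWEEN 5.1 AND 6.8

Result:
id | title        | rating
---+--------------+-------
2  | Titanic      | 5.3   
3  | Forrest Gump | 5.1   
4  | Inside Out   | 5.2   
8  | Forrest Gump | 5.9   
9  | Forrest Gump | 6.4   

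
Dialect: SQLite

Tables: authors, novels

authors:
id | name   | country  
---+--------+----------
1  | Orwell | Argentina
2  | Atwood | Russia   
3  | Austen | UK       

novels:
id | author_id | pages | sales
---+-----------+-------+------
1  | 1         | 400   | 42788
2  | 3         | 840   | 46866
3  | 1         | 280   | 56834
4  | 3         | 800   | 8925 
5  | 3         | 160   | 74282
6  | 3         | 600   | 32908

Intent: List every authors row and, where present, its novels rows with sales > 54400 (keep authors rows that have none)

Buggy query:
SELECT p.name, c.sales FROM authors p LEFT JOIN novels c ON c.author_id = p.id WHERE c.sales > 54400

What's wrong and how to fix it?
Bug: A WHERE condition on the right-hand table after LEFT JOIN drops unmatched parents

Fix: Move the right-table condition into the ON clause so unmatched parents are kept

Corrected query:
SELECT p.name, c.sales FROM authors p LEFT JOIN novels c ON c.author_id = p.id AND c.sales > 54400

Result:
name   | sales
-------+------
Orwell | 56834
Atwood | NULL 
Austen | 74282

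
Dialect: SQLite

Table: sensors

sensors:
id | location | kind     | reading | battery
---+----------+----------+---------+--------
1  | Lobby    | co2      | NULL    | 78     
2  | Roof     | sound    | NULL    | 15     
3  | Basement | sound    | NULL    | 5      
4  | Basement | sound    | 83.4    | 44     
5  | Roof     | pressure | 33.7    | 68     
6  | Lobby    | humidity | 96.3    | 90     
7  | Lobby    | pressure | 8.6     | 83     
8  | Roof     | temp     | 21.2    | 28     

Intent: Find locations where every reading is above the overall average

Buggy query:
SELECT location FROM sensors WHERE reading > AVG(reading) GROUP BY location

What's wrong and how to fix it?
Bug: WHERE evaluates per row before aggregation, so AVG() is unavailable

Fix: Compute the overall average in a scalar subquery and compare each group's MIN against it in HAVING

Corrected query:
SELECT location FROM sensors GROUP BY location HAVING MIN(reading) > (SELECT AVG(reading) FROM sensors)

Result:
location
--------
Basement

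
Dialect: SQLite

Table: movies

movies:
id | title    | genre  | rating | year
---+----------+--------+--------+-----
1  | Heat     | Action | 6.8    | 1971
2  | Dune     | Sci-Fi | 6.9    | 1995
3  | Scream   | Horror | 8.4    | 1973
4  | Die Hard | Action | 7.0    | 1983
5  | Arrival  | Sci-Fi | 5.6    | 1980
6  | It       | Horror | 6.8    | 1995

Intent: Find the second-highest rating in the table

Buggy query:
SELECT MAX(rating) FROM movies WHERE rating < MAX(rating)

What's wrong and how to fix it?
Bug: The inner MAX is an aggregate inside WHERE, which is not allowed

Fix: Put the inner MAX in a scalar subquery

Corrected query:
SELECT MAX(rating) FROM movies WHERE rating < (SELECT MAX(rating) FROM movies)

Result:
MAX(rating)
-----------
7          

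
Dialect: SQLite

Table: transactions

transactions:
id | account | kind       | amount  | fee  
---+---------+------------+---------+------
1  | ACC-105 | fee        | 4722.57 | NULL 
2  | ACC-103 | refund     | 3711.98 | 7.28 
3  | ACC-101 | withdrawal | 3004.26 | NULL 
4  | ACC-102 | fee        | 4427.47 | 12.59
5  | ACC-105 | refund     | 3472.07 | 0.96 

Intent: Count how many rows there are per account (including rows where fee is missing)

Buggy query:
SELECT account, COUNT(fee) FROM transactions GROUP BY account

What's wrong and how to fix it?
Bug: COUNT(fee) skips NULLs, so groups with missing fee are undercounted

Fix: Replace COUNT(fee) with COUNT(*)

Corrected query:
SELECT account, COUNT(*) FROM transactions GROUP BY account

Result:
account | COUNT(*)
--------+---------
ACC-101 | 1       
ACC-102 | 1       
ACC-103 | 1       
ACC-105 | 2       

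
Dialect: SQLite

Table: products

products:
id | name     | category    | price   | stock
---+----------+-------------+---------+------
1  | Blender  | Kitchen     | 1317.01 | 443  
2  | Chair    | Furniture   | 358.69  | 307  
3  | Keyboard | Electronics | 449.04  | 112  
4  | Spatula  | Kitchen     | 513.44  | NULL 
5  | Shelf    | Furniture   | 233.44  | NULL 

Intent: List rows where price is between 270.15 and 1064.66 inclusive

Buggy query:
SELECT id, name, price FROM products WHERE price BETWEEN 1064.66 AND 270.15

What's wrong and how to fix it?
Bug: The bounds are reversed; BETWEEN a AND b requires a <= b to match anything

Fix: Write BETWEEN 270.15 AND 1064.66

Corrected query:
SELECT id, name, price FROM products WHERE price BETWEEN 270.15 AND 1064.66

Result:
id | name     | price 
---+----------+-------
2  | Chair    | 358.69
3  | Keyboard | 449.04
4  | Spatula  | 513.44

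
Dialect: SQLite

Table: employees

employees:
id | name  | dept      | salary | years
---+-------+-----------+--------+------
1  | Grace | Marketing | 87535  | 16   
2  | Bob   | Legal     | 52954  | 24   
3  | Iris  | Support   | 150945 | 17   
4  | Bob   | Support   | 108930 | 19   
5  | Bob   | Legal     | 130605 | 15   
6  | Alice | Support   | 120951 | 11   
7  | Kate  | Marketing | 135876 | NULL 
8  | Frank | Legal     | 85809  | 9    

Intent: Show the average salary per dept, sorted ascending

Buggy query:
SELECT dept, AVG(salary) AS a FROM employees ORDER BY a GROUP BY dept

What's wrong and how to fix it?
Bug: ORDER BY appears before GROUP BY; SQL clause order requires GROUP BY first

Fix: Reorder: SELECT … FROM … GROUP BY … ORDER BY …

Corrected query:
SELECT dept, AVG(salary) AS a FROM employees GROUP BY dept ORDER BY a

Result:
dept      | a           
----------+-------------
Legal     | 89789.333333
Marketing | 111705.5    
Support   | 126942      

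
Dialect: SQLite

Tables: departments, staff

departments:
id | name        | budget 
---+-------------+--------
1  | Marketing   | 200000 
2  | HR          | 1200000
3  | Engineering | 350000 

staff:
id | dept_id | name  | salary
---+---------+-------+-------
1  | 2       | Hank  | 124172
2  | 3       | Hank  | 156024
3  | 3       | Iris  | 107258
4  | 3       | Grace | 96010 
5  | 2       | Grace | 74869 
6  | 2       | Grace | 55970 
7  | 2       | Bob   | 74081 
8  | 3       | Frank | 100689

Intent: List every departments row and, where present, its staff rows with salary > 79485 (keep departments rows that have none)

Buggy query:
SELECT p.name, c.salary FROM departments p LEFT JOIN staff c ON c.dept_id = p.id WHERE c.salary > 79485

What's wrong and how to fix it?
Bug: A WHERE condition on the right-hand table after LEFT JOIN drops unmatched parents

Fix: Move the right-table condition into the ON clause so unmatched parents are kept

Corrected query:
SELECT p.name, c.salary FROM departments p LEFT JOIN staff c ON c.dept_id = p.id AND c.salary > 79485

Result:
name        | salary
------------+-------
Marketing   | NULL  
HR          | 124172
Engineering | 96010 
Engineering | 100689
Engineering | 107258
Engineering | 156024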